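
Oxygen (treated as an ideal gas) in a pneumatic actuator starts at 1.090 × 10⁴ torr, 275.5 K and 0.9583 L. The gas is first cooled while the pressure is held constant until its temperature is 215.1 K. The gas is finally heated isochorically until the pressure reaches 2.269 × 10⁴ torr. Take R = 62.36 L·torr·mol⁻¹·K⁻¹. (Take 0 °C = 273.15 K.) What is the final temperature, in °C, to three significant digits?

T₃ ≈ 175 °C

Isobaric, so V/T is constant: P₂ = P₁; V₂ = V₁·(T₂/T₁) = 0.7482 L.
V constant ⇒ P ∝ T: V₃ = V₂; T₃ = T₂·(P₃/P₂) = 447.8 K.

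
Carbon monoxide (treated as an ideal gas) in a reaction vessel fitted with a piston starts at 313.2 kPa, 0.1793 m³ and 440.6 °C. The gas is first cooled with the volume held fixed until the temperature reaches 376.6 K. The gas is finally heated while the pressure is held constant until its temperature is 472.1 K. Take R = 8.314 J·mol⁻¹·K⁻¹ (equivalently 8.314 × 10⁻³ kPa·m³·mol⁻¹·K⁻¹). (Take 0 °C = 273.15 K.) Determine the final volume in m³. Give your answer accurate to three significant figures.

Convert: T₁ = 713.8 K.
Isochoric, so P/T is constant: V₂ = V₁; P₂ = P₁·(T₂/T₁) = 165.3 kPa.
Isobaric, so V/T is constant: P₃ = P₂; V₃ = V₂·(T₃/T₂) = 0.2248 m³.

V₃ ≈ 0.225 m³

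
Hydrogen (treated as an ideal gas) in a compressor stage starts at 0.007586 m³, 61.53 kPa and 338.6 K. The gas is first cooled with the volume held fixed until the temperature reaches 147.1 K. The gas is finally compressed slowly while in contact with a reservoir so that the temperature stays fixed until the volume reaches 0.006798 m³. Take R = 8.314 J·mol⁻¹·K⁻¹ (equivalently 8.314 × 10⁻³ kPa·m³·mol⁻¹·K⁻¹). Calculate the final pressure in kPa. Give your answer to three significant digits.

P₃ ≈ 29.8 kPa

V constant ⇒ P ∝ T: V₂ = V₁; P₂ = P₁·(T₂/T₁) = 26.73 kPa.
Isothermal, so P V is constant: T₃ = T₂; P₃ = P₂·(V₂/V₃) = 29.83 kPa.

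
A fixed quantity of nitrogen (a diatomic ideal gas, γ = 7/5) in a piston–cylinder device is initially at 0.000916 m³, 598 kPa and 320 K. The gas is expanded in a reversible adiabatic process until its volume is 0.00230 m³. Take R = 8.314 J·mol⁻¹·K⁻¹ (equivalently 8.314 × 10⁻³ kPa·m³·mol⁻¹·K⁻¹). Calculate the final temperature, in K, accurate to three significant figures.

T₂ ≈ 221 K

Reversible adiabatic, γ = 7/5: T₂ = T₁·(V₁/V₂)^(γ−1) = 221.4 K; P₂ = P₁·(V₁/V₂)^γ = 164.8 kPa.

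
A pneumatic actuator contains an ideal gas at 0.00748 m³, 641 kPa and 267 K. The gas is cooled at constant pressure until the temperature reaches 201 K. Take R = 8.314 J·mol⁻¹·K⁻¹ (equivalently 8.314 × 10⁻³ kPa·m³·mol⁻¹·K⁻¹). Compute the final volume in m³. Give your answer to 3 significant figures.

V₂ ≈ 0.00563 m³

P constant ⇒ V ∝ T: P₂ = P₁; V₂ = V₁·(T₂/T₁) = 0.005631 m³.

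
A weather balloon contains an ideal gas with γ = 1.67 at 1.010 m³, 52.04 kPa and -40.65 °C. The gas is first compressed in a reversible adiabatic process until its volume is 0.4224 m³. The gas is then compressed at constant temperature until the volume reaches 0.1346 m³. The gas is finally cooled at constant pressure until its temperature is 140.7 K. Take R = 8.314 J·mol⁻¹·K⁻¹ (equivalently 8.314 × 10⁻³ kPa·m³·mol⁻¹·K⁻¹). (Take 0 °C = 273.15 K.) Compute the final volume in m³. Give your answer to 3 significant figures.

V₄ ≈ 0.0454 m³

Convert: T₁ = 232.5 K.
Reversible adiabatic, γ = 1.67: T₂ = T₁·(V₁/V₂)^(γ−1) = 416.9 K; P₂ = P₁·(V₁/V₂)^γ = 223.1 kPa.
T constant ⇒ Boyle's law P V = const: T₃ = T₂; P₃ = P₂·(V₂/V₃) = 700.3 kPa.
Isobaric, so V/T is constant: P₄ = P₃; V₄ = V₃·(T₄/T₃) = 0.04542 m³.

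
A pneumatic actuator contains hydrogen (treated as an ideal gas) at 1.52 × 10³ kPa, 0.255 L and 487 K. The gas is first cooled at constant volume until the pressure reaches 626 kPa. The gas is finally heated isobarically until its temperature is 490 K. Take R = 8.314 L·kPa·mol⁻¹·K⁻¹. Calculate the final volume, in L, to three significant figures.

V constant ⇒ P ∝ T: V₂ = V₁; T₂ = T₁·(P₂/P₁) = 200.6 K.
P constant ⇒ V ∝ T: P₃ = P₂; V₃ = V₂·(T₃/T₂) = 0.6230 L.

V₃ ≈ 0.623 L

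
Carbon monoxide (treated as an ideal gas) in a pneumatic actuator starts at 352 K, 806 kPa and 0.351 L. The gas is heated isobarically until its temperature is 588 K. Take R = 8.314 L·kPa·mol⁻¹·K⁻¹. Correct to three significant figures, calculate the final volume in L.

V₂ ≈ 0.586 L

Isobaric, so V/T is constant: P₂ = P₁; V₂ = V₁·(T₂/T₁) = 0.5863 L.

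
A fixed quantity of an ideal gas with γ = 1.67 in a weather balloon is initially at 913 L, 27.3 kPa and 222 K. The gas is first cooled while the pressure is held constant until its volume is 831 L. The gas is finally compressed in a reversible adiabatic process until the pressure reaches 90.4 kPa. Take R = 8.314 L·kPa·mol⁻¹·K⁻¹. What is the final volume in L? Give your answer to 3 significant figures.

Isobaric, so V/T is constant: P₂ = P₁; T₂ = T₁·(V₂/V₁) = 202.1 K.
Adiabatic (γ = 1.67), T V^(γ−1) and P V^γ constant: T₃ = T₂·(P₃/P₂)^((γ−1)/γ) = 326.7 K; V₃ = V₂·(P₂/P₃)^(1/γ) = 405.7 L.

V₃ ≈ 406 L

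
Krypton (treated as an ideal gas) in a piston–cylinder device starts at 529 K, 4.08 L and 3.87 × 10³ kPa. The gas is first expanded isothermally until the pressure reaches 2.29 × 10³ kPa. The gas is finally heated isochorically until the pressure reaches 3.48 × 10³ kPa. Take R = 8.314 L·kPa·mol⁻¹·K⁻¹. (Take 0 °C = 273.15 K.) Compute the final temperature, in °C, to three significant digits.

T constant ⇒ Boyle's law P V = const: T₂ = T₁; V₂ = V₁·(P₁/P₂) = 6.895 L.
V constant ⇒ P ∝ T: V₃ = V₂; T₃ = T₂·(P₃/P₂) = 803.9 K.

T₃ ≈ 531 °C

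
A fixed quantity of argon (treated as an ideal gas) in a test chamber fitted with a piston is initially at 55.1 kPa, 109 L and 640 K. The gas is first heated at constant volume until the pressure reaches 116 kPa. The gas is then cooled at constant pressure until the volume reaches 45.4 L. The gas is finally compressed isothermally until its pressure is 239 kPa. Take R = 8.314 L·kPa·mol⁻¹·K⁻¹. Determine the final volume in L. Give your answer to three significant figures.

V₄ ≈ 22.0 L

V constant ⇒ P ∝ T: V₂ = V₁; T₂ = T₁·(P₂/P₁) = 1347 K.
Isobaric, so V/T is constant: P₃ = P₂; T₃ = T₂·(V₃/V₂) = 561.2 K.
Isothermal, so P V is constant: T₄ = T₃; V₄ = V₃·(P₃/P₄) = 22.04 L.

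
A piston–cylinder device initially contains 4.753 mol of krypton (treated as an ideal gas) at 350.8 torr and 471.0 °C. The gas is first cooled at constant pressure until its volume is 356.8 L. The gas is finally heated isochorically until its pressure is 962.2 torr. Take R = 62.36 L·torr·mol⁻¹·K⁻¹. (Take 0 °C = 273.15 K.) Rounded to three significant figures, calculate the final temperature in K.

T₃ ≈ 1.16e+03 K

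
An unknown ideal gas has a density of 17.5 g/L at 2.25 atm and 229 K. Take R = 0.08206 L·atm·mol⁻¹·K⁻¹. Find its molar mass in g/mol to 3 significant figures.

M ≈ 146 g/mol

ρ = PM/(RT) ⇒ M = ρRT/P = (17.5 × 0.08206 × 229.0) / 2.25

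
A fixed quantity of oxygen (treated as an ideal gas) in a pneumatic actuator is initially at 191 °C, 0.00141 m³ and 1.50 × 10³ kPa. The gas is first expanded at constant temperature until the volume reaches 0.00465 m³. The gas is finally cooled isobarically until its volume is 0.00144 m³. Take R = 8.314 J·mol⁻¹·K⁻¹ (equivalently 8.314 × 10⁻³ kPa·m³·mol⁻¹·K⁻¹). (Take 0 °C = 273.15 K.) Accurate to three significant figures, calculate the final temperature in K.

T₃ ≈ 144 K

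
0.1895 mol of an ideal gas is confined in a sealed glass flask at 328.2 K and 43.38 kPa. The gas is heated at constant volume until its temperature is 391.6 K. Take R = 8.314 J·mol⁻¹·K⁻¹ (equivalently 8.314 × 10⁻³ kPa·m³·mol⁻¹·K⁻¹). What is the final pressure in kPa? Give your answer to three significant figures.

P₂ ≈ 51.8 kPa

From PV = nRT: V₁ = nRT₁/P₁ = 0.01192 m³.
Isochoric, so P/T is constant: V₂ = V₁; P₂ = P₁·(T₂/T₁) = 51.76 kPa.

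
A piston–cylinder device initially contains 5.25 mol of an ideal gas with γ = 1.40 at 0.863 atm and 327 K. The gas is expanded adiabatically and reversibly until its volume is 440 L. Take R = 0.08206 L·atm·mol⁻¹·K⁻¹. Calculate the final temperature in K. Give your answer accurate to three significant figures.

From PV = nRT: V₁ = nRT₁/P₁ = 163.2 L.
Adiabatic (γ = 1.40), T V^(γ−1) and P V^γ constant: T₂ = T₁·(V₁/V₂)^(γ−1) = 219.9 K; P₂ = P₁·(V₁/V₂)^γ = 0.2153 atm.

T₂ ≈ 220 K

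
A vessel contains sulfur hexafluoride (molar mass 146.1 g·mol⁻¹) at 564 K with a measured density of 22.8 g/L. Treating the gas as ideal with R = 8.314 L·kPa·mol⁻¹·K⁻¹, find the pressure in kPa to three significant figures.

P ≈ 732 kPa

ρ = PM/(RT) ⇒ P = ρRT/M = (22.8 × 8.314 × 564.0) / 146.1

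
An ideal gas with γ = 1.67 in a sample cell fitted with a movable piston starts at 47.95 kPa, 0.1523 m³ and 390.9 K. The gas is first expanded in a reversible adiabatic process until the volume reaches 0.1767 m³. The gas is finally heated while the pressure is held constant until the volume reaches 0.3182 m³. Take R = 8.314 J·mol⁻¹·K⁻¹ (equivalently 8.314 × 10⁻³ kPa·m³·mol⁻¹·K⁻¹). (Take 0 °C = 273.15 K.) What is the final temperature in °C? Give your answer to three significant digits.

T₃ ≈ 364 °C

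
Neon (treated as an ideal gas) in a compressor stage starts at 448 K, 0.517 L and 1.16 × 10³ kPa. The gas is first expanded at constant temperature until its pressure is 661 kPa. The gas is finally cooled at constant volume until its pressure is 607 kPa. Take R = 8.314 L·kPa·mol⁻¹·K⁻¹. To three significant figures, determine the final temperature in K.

T₃ ≈ 411 K

T constant ⇒ Boyle's law P V = const: T₂ = T₁; V₂ = V₁·(P₁/P₂) = 0.9073 L.
Isochoric, so P/T is constant: V₃ = V₂; T₃ = T₂·(P₃/P₂) = 411.4 K.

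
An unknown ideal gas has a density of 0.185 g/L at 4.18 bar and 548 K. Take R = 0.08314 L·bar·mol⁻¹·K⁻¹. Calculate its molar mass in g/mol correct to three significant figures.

M ≈ 2.02 g/mol

ρ = PM/(RT) ⇒ M = ρRT/P = (0.185 × 0.08314 × 548.0) / 4.18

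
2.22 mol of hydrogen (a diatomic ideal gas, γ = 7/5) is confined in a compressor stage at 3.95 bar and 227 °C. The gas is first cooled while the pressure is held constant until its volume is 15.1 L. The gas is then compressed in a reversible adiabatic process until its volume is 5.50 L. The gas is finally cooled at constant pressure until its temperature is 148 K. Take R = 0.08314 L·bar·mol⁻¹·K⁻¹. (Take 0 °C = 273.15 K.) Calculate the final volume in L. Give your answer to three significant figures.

Convert: T₁ = 500.1 K.
From PV = nRT: V₁ = nRT₁/P₁ = 23.37 L.
Isobaric, so V/T is constant: P₂ = P₁; T₂ = T₁·(V₂/V₁) = 323.2 K.
Reversible adiabatic, γ = 7/5: T₃ = T₂·(V₂/V₃)^(γ−1) = 484.0 K; P₃ = P₂·(V₂/V₃)^γ = 16.24 bar.
P constant ⇒ V ∝ T: P₄ = P₃; V₄ = V₃·(T₄/T₃) = 1.682 L.

V₄ ≈ 1.68 L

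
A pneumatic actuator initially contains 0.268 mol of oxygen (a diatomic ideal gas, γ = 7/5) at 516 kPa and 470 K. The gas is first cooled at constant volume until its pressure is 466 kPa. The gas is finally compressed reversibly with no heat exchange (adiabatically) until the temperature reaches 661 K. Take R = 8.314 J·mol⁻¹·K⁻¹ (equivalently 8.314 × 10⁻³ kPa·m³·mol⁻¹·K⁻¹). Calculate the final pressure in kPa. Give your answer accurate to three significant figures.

P₃ ≈ 2.20e+03 kPa

From PV = nRT: V₁ = nRT₁/P₁ = 0.002030 m³.
Isochoric, so P/T is constant: V₂ = V₁; T₂ = T₁·(P₂/P₁) = 424.5 K.
Adiabatic (γ = 7/5), T V^(γ−1) and P V^γ constant: P₃ = P₂·(T₃/T₂)^(γ/(γ−1)) = 2196 kPa; V₃ = V₂·(T₂/T₃)^(1/(γ−1)) = 0.0006706 m³.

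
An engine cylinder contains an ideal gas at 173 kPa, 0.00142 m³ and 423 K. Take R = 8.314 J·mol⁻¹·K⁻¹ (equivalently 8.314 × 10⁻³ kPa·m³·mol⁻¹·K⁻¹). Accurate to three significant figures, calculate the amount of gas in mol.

PV = nRT ⇒ n = PV/(RT) = (173 × 0.00142) / (8.314 × 10⁻³ × 423)

n ≈ 0.0699 mol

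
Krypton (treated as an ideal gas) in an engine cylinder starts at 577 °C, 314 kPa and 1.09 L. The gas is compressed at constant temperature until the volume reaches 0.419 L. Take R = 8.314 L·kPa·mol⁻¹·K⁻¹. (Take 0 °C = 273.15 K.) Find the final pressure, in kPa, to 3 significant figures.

Convert: T₁ = 850.1 K.
Isothermal, so P V is constant: T₂ = T₁; P₂ = P₁·(V₁/V₂) = 816.8 kPa.

P₂ ≈ 817 kPa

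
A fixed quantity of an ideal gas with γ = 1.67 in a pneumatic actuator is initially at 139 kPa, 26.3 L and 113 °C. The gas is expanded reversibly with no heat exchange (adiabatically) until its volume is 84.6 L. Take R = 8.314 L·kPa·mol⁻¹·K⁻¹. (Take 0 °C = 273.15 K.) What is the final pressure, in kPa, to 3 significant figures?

P₂ ≈ 19.8 kPa

Convert: T₁ = 386.1 K.
Reversible adiabatic, γ = 1.67: T₂ = T₁·(V₁/V₂)^(γ−1) = 176.5 K; P₂ = P₁·(V₁/V₂)^γ = 19.75 kPa.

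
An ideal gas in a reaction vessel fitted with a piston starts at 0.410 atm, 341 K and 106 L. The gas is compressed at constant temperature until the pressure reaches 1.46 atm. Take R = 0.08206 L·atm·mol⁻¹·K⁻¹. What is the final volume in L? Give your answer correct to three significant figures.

Isothermal, so P V is constant: T₂ = T₁; V₂ = V₁·(P₁/P₂) = 29.77 L.

V₂ ≈ 29.8 L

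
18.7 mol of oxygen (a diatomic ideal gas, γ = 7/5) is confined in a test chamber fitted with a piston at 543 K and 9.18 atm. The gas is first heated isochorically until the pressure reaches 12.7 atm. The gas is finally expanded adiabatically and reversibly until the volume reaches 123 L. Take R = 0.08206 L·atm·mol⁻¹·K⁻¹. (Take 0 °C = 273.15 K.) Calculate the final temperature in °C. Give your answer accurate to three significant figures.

T₃ ≈ 392 °C

From PV = nRT: V₁ = nRT₁/P₁ = 90.77 L.
Isochoric, so P/T is constant: V₂ = V₁; T₂ = T₁·(P₂/P₁) = 751.2 K.
Reversible adiabatic, γ = 7/5: T₃ = T₂·(V₂/V₃)^(γ−1) = 665.2 K; P₃ = P₂·(V₂/V₃)^γ = 8.299 atm.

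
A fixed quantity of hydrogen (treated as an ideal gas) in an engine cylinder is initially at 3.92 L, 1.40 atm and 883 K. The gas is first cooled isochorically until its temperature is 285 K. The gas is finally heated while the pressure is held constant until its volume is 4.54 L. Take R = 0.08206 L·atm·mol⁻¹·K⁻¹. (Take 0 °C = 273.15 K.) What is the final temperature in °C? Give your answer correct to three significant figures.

Isochoric, so P/T is constant: V₂ = V₁; P₂ = P₁·(T₂/T₁) = 0.4519 atm.
Isobaric, so V/T is constant: P₃ = P₂; T₃ = T₂·(V₃/V₂) = 330.1 K.

T₃ ≈ 56.9 °C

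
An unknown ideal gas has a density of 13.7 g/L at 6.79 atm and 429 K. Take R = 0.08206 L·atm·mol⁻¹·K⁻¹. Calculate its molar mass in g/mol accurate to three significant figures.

ρ = PM/(RT) ⇒ M = ρRT/P = (13.7 × 0.08206 × 429.0) / 6.79

M ≈ 71.0 g/mol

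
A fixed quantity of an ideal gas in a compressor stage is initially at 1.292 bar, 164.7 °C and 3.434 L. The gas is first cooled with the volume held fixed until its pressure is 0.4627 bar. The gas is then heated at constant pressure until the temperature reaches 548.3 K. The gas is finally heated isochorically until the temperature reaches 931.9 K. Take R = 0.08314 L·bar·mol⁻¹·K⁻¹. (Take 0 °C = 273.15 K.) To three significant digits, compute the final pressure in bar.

P₄ ≈ 0.786 bar

Convert: T₁ = 437.8 K.
Isochoric, so P/T is constant: V₂ = V₁; T₂ = T₁·(P₂/P₁) = 156.8 K.
Isobaric, so V/T is constant: P₃ = P₂; V₃ = V₂·(T₃/T₂) = 12.01 L.
Isochoric, so P/T is constant: V₄ = V₃; P₄ = P₃·(T₄/T₃) = 0.7864 bar.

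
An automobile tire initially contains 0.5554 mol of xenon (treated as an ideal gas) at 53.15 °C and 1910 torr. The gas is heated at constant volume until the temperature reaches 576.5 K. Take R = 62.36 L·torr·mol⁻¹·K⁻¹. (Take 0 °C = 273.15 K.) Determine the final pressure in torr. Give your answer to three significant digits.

P₂ ≈ 3.37e+03 torr

Convert: T₁ = 326.3 K.
From PV = nRT: V₁ = nRT₁/P₁ = 5.917 L.
Isochoric, so P/T is constant: V₂ = V₁; P₂ = P₁·(T₂/T₁) = 3375 torr.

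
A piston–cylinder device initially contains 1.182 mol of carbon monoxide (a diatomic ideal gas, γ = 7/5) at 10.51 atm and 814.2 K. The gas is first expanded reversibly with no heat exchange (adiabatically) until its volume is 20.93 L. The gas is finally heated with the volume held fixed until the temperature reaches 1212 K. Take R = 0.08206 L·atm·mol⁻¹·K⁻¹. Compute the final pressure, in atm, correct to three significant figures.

From PV = nRT: V₁ = nRT₁/P₁ = 7.514 L.
Reversible adiabatic, γ = 7/5: T₂ = T₁·(V₁/V₂)^(γ−1) = 540.5 K; P₂ = P₁·(V₁/V₂)^γ = 2.505 atm.
Isochoric, so P/T is constant: V₃ = V₂; P₃ = P₂·(T₃/T₂) = 5.617 atm.

P₃ ≈ 5.62 atm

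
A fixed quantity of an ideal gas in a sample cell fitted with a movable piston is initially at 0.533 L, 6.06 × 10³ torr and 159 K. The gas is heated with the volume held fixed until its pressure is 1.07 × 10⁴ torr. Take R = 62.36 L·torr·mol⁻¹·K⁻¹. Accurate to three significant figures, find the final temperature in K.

V constant ⇒ P ∝ T: V₂ = V₁; T₂ = T₁·(P₂/P₁) = 280.7 K.

T₂ ≈ 281 K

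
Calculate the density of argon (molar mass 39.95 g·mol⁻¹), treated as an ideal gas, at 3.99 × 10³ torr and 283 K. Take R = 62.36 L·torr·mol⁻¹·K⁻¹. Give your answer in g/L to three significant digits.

ρ = PM/(RT) = (3.99e+03 × 39.95) / (62.36 × 283.0)

ρ ≈ 9.03 g/L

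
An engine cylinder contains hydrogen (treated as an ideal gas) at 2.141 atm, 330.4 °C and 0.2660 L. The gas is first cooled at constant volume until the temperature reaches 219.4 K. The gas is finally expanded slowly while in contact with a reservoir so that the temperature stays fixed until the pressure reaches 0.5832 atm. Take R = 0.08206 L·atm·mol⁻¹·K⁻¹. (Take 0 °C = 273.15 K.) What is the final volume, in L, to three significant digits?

Convert: T₁ = 603.5 K.
V constant ⇒ P ∝ T: V₂ = V₁; P₂ = P₁·(T₂/T₁) = 0.7783 atm.
Isothermal, so P V is constant: T₃ = T₂; V₃ = V₂·(P₂/P₃) = 0.3550 L.

V₃ ≈ 0.355 L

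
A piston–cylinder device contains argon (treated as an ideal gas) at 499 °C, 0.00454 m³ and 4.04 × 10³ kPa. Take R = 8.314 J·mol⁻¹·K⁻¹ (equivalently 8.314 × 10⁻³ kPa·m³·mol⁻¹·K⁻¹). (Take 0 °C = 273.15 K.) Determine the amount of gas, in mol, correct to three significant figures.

Convert: T = 772.15 K.
PV = nRT ⇒ n = PV/(RT) = (4.04e+03 × 0.00454) / (8.314 × 10⁻³ × 772.15)

n ≈ 2.86 mol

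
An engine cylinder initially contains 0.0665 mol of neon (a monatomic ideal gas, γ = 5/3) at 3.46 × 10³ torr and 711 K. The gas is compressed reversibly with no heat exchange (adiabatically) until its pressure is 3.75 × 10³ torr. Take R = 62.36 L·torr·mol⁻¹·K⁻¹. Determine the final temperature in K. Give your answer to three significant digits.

From PV = nRT: V₁ = nRT₁/P₁ = 0.8522 L.
Adiabatic (γ = 5/3), T V^(γ−1) and P V^γ constant: T₂ = T₁·(P₂/P₁)^((γ−1)/γ) = 734.3 K; V₂ = V₁·(P₁/P₂)^(1/γ) = 0.8120 L.

T₂ ≈ 734 K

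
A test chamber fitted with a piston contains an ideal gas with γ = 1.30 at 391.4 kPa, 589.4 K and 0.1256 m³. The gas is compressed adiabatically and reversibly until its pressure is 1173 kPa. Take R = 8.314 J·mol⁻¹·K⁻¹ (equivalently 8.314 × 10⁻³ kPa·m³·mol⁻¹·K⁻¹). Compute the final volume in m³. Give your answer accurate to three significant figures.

Reversible adiabatic, γ = 1.30: T₂ = T₁·(P₂/P₁)^((γ−1)/γ) = 759.3 K; V₂ = V₁·(P₁/P₂)^(1/γ) = 0.05399 m³.

V₂ ≈ 0.0540 m³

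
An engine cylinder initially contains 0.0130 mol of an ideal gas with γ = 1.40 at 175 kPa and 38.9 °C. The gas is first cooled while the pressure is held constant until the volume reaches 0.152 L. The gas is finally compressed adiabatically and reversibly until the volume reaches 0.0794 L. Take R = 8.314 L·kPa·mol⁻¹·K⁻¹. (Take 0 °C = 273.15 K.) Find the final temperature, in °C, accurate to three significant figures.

Convert: T₁ = 312.0 K.
From PV = nRT: V₁ = nRT₁/P₁ = 0.1927 L.
Isobaric, so V/T is constant: P₂ = P₁; T₂ = T₁·(V₂/V₁) = 246.1 K.
Reversible adiabatic, γ = 1.40: T₃ = T₂·(V₂/V₃)^(γ−1) = 319.1 K; P₃ = P₂·(V₂/V₃)^γ = 434.4 kPa.

T₃ ≈ 46.0 °C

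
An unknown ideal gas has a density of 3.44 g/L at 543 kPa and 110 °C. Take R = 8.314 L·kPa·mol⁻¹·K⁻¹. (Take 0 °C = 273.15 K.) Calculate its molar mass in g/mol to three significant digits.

ρ = PM/(RT) ⇒ M = ρRT/P = (3.44 × 8.314 × 383.1) / 543

M ≈ 20.2 g/mol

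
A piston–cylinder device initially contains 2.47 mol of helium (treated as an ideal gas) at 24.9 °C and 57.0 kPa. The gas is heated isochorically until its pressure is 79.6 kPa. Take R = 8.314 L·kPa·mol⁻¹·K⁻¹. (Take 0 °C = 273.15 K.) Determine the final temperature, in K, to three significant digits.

Convert: T₁ = 298.0 K.
From PV = nRT: V₁ = nRT₁/P₁ = 107.4 L.
Isochoric, so P/T is constant: V₂ = V₁; T₂ = T₁·(P₂/P₁) = 416.2 K.

T₂ ≈ 416 K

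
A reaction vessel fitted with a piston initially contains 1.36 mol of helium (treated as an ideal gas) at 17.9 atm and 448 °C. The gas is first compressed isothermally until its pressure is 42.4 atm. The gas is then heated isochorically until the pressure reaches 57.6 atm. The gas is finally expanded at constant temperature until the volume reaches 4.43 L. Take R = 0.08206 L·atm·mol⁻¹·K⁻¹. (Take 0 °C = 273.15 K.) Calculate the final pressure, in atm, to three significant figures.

P₄ ≈ 24.7 atm

Convert: T₁ = 721.1 K.
From PV = nRT: V₁ = nRT₁/P₁ = 4.496 L.
T constant ⇒ Boyle's law P V = const: T₂ = T₁; V₂ = V₁·(P₁/P₂) = 1.898 L.
Isochoric, so P/T is constant: V₃ = V₂; T₃ = T₂·(P₃/P₂) = 979.7 K.
Isothermal, so P V is constant: T₄ = T₃; P₄ = P₃·(V₃/V₄) = 24.68 atm.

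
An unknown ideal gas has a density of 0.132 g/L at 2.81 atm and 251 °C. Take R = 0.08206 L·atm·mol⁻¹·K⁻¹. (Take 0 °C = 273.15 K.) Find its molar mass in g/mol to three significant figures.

ρ = PM/(RT) ⇒ M = ρRT/P = (0.132 × 0.08206 × 524.1) / 2.81

M ≈ 2.02 g/mol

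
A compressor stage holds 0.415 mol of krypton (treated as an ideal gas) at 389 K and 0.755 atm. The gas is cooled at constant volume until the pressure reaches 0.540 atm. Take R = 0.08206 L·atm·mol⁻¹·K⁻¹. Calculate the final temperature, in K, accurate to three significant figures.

From PV = nRT: V₁ = nRT₁/P₁ = 17.55 L.
Isochoric, so P/T is constant: V₂ = V₁; T₂ = T₁·(P₂/P₁) = 278.2 K.

T₂ ≈ 278 K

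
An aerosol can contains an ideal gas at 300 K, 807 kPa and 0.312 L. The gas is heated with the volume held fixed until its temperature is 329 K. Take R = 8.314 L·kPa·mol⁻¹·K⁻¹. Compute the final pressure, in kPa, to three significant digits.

P₂ ≈ 885 kPa

V constant ⇒ P ∝ T: V₂ = V₁; P₂ = P₁·(T₂/T₁) = 885.0 kPa.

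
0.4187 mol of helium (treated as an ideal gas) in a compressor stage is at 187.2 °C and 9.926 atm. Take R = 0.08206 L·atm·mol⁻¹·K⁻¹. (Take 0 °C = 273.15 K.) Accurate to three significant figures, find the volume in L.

Convert: T = 460.35 K.
PV = nRT ⇒ V = nRT/P = (0.4187 × 0.08206 × 460.35) / 9.926

V ≈ 1.59 L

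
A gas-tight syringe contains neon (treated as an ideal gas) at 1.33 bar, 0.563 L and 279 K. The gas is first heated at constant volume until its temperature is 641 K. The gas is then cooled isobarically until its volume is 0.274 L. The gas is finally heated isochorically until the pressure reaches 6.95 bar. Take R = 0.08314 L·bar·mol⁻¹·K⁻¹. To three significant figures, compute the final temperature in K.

T₄ ≈ 710 K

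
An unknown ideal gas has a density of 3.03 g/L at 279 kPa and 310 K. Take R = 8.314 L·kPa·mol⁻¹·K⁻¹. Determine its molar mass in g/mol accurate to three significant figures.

ρ = PM/(RT) ⇒ M = ρRT/P = (3.03 × 8.314 × 310.0) / 279

M ≈ 28.0 g/mol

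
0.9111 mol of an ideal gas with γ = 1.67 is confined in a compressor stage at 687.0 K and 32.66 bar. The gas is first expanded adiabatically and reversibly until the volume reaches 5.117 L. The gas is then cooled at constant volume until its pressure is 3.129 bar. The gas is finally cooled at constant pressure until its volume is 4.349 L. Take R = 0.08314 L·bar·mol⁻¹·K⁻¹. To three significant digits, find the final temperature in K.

From PV = nRT: V₁ = nRT₁/P₁ = 1.593 L.
Reversible adiabatic, γ = 1.67: T₂ = T₁·(V₁/V₂)^(γ−1) = 314.4 K; P₂ = P₁·(V₁/V₂)^γ = 4.654 bar.
V constant ⇒ P ∝ T: V₃ = V₂; T₃ = T₂·(P₃/P₂) = 211.4 K.
P constant ⇒ V ∝ T: P₄ = P₃; T₄ = T₃·(V₄/V₃) = 179.6 K.

T₄ ≈ 180 K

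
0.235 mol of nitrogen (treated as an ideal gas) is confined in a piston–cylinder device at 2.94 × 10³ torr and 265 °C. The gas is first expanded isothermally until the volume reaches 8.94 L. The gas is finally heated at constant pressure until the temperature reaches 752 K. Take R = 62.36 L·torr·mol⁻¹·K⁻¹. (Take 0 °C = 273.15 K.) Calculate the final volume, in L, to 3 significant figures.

Convert: T₁ = 538.1 K.
From PV = nRT: V₁ = nRT₁/P₁ = 2.682 L.
Isothermal, so P V is constant: T₂ = T₁; P₂ = P₁·(V₁/V₂) = 882.1 torr.
P constant ⇒ V ∝ T: P₃ = P₂; V₃ = V₂·(T₃/T₂) = 12.49 L.

V₃ ≈ 12.5 L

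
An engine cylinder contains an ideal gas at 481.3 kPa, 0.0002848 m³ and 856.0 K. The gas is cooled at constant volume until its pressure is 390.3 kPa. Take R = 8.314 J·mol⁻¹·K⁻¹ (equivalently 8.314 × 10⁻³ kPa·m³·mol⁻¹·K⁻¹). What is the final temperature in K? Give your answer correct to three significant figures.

T₂ ≈ 694 K

Isochoric, so P/T is constant: V₂ = V₁; T₂ = T₁·(P₂/P₁) = 694.2 K.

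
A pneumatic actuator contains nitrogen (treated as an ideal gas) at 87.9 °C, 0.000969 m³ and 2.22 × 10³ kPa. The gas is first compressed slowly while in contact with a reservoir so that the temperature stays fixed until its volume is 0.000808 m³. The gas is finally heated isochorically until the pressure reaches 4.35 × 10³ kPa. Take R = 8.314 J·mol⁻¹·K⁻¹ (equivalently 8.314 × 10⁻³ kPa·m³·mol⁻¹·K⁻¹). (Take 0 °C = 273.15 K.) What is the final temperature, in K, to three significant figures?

T₃ ≈ 590 K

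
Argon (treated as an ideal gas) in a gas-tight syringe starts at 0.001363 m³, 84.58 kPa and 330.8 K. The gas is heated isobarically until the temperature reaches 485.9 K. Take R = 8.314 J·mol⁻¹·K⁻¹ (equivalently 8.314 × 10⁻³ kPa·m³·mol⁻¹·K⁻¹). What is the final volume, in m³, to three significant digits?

P constant ⇒ V ∝ T: P₂ = P₁; V₂ = V₁·(T₂/T₁) = 0.002002 m³.

V₂ ≈ 0.00200 m³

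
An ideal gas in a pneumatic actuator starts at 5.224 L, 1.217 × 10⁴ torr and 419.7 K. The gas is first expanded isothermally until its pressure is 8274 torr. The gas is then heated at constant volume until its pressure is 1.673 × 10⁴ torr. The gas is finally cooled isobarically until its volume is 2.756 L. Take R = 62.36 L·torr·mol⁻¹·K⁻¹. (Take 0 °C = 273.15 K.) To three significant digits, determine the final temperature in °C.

Isothermal, so P V is constant: T₂ = T₁; V₂ = V₁·(P₁/P₂) = 7.684 L.
Isochoric, so P/T is constant: V₃ = V₂; T₃ = T₂·(P₃/P₂) = 848.6 K.
Isobaric, so V/T is constant: P₄ = P₃; T₄ = T₃·(V₄/V₃) = 304.4 K.

T₄ ≈ 31.2 °C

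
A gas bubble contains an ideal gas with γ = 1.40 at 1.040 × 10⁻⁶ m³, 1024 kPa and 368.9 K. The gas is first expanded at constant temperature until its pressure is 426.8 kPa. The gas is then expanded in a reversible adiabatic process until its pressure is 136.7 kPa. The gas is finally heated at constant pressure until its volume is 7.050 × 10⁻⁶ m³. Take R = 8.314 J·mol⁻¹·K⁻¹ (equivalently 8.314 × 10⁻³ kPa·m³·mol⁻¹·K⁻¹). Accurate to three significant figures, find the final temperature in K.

T₄ ≈ 334 K

Isothermal, so P V is constant: T₂ = T₁; V₂ = V₁·(P₁/P₂) = 2.495e-06 m³.
Reversible adiabatic, γ = 1.40: T₃ = T₂·(P₃/P₂)^((γ−1)/γ) = 266.5 K; V₃ = V₂·(P₂/P₃)^(1/γ) = 5.627e-06 m³.
P constant ⇒ V ∝ T: P₄ = P₃; T₄ = T₃·(V₄/V₃) = 333.8 K.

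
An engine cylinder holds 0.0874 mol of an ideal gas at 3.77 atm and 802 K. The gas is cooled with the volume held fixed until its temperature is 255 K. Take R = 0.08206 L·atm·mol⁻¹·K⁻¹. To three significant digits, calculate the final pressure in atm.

P₂ ≈ 1.20 atm

From PV = nRT: V₁ = nRT₁/P₁ = 1.526 L.
Isochoric, so P/T is constant: V₂ = V₁; P₂ = P₁·(T₂/T₁) = 1.199 atm.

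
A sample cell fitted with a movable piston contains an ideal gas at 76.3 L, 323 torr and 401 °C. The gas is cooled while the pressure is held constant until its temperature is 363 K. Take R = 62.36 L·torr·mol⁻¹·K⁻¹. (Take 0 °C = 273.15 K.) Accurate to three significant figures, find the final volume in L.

Convert: T₁ = 674.1 K.
P constant ⇒ V ∝ T: P₂ = P₁; V₂ = V₁·(T₂/T₁) = 41.08 L.

V₂ ≈ 41.1 L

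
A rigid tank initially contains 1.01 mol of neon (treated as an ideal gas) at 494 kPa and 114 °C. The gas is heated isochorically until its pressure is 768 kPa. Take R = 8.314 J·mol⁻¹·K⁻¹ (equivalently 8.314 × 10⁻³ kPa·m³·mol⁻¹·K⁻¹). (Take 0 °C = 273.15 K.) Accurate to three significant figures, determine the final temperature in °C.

T₂ ≈ 329 °C

Convert: T₁ = 387.1 K.
From PV = nRT: V₁ = nRT₁/P₁ = 0.006581 m³.
V constant ⇒ P ∝ T: V₂ = V₁; T₂ = T₁·(P₂/P₁) = 601.9 K.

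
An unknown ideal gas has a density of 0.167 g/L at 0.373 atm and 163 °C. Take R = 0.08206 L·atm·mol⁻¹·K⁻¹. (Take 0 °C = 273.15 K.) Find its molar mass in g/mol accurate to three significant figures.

M ≈ 16.0 g/mol

ρ = PM/(RT) ⇒ M = ρRT/P = (0.167 × 0.08206 × 436.1) / 0.373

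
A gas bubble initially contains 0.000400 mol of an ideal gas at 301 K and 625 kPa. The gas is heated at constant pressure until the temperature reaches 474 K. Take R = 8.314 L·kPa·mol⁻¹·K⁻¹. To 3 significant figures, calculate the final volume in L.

From PV = nRT: V₁ = nRT₁/P₁ = 0.001602 L.
P constant ⇒ V ∝ T: P₂ = P₁; V₂ = V₁·(T₂/T₁) = 0.002522 L.

V₂ ≈ 0.00252 L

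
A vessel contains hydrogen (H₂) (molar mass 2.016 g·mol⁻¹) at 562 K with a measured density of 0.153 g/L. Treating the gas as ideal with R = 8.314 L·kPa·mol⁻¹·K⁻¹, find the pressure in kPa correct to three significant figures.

P ≈ 355 kPa

ρ = PM/(RT) ⇒ P = ρRT/M = (0.153 × 8.314 × 562.0) / 2.016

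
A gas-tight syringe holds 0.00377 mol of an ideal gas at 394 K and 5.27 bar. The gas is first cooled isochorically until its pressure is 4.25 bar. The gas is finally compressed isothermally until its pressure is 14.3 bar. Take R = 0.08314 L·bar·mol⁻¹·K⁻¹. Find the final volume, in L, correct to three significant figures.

V₃ ≈ 0.00696 L

From PV = nRT: V₁ = nRT₁/P₁ = 0.02343 L.
V constant ⇒ P ∝ T: V₂ = V₁; T₂ = T₁·(P₂/P₁) = 317.7 K.
T constant ⇒ Boyle's law P V = const: T₃ = T₂; V₃ = V₂·(P₂/P₃) = 0.006964 L.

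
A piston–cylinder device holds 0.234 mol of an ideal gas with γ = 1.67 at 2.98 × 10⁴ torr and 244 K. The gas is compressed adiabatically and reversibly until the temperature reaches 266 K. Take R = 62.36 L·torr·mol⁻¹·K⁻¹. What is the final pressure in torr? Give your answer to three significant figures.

P₂ ≈ 3.70e+04 torr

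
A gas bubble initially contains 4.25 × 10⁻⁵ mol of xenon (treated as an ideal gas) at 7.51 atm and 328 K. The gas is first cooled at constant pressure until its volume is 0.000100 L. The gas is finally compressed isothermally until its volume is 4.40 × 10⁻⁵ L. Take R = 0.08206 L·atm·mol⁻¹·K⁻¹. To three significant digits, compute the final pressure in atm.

P₃ ≈ 17.1 atm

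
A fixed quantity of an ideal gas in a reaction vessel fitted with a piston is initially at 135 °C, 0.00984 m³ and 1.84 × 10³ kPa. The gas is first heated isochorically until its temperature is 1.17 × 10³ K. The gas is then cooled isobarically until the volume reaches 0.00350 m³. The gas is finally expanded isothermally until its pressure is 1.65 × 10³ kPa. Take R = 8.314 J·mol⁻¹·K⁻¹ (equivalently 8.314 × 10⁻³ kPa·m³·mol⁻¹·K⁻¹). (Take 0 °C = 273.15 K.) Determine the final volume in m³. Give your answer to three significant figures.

Convert: T₁ = 408.1 K.
V constant ⇒ P ∝ T: V₂ = V₁; P₂ = P₁·(T₂/T₁) = 5275 kPa.
P constant ⇒ V ∝ T: P₃ = P₂; T₃ = T₂·(V₃/V₂) = 416.2 K.
Isothermal, so P V is constant: T₄ = T₃; V₄ = V₃·(P₃/P₄) = 0.01119 m³.

V₄ ≈ 0.0112 m³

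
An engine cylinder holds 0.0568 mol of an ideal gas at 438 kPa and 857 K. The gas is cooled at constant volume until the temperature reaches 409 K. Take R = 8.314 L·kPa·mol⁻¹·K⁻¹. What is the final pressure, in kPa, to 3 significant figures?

From PV = nRT: V₁ = nRT₁/P₁ = 0.9240 L.
V constant ⇒ P ∝ T: V₂ = V₁; P₂ = P₁·(T₂/T₁) = 209.0 kPa.

P₂ ≈ 209 kPa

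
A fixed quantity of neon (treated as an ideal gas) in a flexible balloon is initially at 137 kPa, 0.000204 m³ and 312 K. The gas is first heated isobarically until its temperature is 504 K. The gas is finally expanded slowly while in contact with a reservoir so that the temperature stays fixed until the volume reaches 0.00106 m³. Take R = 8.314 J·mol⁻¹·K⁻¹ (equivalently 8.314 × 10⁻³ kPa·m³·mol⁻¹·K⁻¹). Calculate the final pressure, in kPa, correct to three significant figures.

Isobaric, so V/T is constant: P₂ = P₁; V₂ = V₁·(T₂/T₁) = 0.0003295 m³.
T constant ⇒ Boyle's law P V = const: T₃ = T₂; P₃ = P₂·(V₂/V₃) = 42.59 kPa.

P₃ ≈ 42.6 kPa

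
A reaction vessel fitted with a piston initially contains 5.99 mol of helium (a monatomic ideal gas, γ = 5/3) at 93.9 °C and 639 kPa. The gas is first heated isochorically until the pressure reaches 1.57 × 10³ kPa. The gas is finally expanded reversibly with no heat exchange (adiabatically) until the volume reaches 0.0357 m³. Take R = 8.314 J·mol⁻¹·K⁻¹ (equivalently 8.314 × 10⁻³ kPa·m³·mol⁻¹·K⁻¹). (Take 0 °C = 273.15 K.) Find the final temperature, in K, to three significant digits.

Convert: T₁ = 367.0 K.
From PV = nRT: V₁ = nRT₁/P₁ = 0.02861 m³.
Isochoric, so P/T is constant: V₂ = V₁; T₂ = T₁·(P₂/P₁) = 901.8 K.
Adiabatic (γ = 5/3), T V^(γ−1) and P V^γ constant: T₃ = T₂·(V₂/V₃)^(γ−1) = 778.0 K; P₃ = P₂·(V₂/V₃)^γ = 1085 kPa.

T₃ ≈ 778 K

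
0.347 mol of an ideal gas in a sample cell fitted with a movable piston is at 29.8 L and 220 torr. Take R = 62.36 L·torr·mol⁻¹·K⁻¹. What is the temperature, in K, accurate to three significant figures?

T ≈ 303 K

PV = nRT ⇒ T = PV/(nR) = (220 × 29.8) / (0.347 × 62.36)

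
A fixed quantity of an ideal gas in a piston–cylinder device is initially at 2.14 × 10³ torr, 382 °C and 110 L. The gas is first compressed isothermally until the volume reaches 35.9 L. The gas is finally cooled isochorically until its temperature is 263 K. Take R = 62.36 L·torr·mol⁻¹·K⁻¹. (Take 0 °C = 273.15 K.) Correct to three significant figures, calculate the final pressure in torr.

Convert: T₁ = 655.1 K.
Isothermal, so P V is constant: T₂ = T₁; P₂ = P₁·(V₁/V₂) = 6557 torr.
Isochoric, so P/T is constant: V₃ = V₂; P₃ = P₂·(T₃/T₂) = 2632 torr.

P₃ ≈ 2.63e+03 torr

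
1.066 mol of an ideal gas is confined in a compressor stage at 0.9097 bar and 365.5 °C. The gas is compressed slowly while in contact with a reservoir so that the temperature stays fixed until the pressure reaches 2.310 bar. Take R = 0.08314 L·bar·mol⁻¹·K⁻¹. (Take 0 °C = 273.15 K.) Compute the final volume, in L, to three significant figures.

Convert: T₁ = 638.6 K.
From PV = nRT: V₁ = nRT₁/P₁ = 62.22 L.
T constant ⇒ Boyle's law P V = const: T₂ = T₁; V₂ = V₁·(P₁/P₂) = 24.50 L.

V₂ ≈ 24.5 L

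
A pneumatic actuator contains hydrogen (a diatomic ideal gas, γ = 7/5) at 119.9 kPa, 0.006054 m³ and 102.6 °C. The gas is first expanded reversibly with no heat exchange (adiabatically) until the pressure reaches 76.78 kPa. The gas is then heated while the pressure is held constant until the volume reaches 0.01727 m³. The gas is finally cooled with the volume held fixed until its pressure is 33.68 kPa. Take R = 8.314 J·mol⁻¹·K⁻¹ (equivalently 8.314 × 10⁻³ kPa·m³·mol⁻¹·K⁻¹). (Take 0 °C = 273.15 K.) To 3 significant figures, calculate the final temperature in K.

T₄ ≈ 301 K

Convert: T₁ = 375.8 K.
Reversible adiabatic, γ = 7/5: T₂ = T₁·(P₂/P₁)^((γ−1)/γ) = 330.8 K; V₂ = V₁·(P₁/P₂)^(1/γ) = 0.008324 m³.
Isobaric, so V/T is constant: P₃ = P₂; T₃ = T₂·(V₃/V₂) = 686.4 K.
V constant ⇒ P ∝ T: V₄ = V₃; T₄ = T₃·(P₄/P₃) = 301.1 K.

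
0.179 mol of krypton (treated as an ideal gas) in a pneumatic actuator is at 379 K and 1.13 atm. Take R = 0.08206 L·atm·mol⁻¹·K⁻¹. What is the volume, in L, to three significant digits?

PV = nRT ⇒ V = nRT/P = (0.179 × 0.08206 × 379) / 1.13

V ≈ 4.93 L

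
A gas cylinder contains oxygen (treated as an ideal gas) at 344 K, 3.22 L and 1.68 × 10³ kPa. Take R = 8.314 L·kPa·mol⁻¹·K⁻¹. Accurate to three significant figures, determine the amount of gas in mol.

PV = nRT ⇒ n = PV/(RT) = (1.68e+03 × 3.22) / (8.314 × 344)

n ≈ 1.89 mol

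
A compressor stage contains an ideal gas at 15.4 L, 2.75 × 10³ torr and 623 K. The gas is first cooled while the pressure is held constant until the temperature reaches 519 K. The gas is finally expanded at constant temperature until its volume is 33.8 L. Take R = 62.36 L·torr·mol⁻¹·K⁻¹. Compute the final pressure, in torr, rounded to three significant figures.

P₃ ≈ 1.04e+03 torr

Isobaric, so V/T is constant: P₂ = P₁; V₂ = V₁·(T₂/T₁) = 12.83 L.
Isothermal, so P V is constant: T₃ = T₂; P₃ = P₂·(V₂/V₃) = 1044 torr.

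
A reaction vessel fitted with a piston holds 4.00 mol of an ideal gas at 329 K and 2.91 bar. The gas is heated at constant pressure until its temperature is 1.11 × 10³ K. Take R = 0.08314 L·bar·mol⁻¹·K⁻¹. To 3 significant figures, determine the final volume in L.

V₂ ≈ 127 L

From PV = nRT: V₁ = nRT₁/P₁ = 37.60 L.
Isobaric, so V/T is constant: P₂ = P₁; V₂ = V₁·(T₂/T₁) = 126.9 L.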